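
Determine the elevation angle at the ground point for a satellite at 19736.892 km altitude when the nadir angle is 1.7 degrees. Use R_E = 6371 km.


r = R_E + alt = 26107.8920 km
Law of sines in the satellite / Earth-center / ground-point triangle:
  sin(nadir)/R_E = sin(90 + el)/r  =>  cos(el) = (r/R_E)*sin(nadir)
cos(el) = (26107.8920 / 6371.0000) * sin(1.7 deg) = 0.1215701
el = arccos(0.1215701) = 83.0173 deg
(Earth-central angle = 90 - nadir - el = 5.2827 deg)

83.0173 degrees


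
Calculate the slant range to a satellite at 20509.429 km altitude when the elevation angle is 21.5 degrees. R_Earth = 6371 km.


h = 20509.429 km, el = 21.5 deg
d = -R_E*sin(el) + sqrt((R_E*sin(el))^2 + 2*R_E*h + h^2)
d = -6371.0000*sin(0.3752458) + sqrt((6371.0000*0.3665012)^2 + 2*6371.0000*20509.429 + 20509.429^2)
d = 23883.7154 km

23883.7154 km


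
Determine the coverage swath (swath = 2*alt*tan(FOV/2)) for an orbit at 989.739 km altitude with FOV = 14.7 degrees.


FOV = 14.7 deg = 0.2565634 rad
swath = 2 * alt * tan(FOV/2) = 2 * 989.739 * tan(0.1282817)
swath = 2 * 989.739 * 0.12899
swath = 255.3329 km

255.3329 km


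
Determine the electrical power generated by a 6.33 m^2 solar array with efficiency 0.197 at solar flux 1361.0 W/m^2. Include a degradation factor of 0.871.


P = area * eta * S * degradation
P = 6.33 * 0.197 * 1361.0 * 0.871
P = 1478.2443 W

1478.2443 W


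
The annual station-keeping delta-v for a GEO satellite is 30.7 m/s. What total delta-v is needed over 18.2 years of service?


dV = rate * years = 30.7 * 18.2
dV = 558.7400 m/s

558.7400 m/s


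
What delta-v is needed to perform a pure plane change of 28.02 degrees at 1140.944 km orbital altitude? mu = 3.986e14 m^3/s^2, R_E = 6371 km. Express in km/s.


r = 7511.9440 km = 7.511944e+06 m
V = sqrt(mu/r) = 7284.3780 m/s
di = 28.02 deg = 0.4890413 rad
dV = 2*V*sin(di/2) = 2*7284.3780*sin(0.2445206)
dV = 3526.9682 m/s = 3.5270 km/s

3.5270 km/s


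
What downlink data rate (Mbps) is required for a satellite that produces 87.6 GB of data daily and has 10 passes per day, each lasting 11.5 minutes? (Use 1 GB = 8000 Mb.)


total contact time = 10 * 11.5 * 60 = 6900.0000 s
data = 87.6 GB = 700800.0000 Mb
rate = 700800.0000 / 6900.0000 = 101.5652 Mbps

101.5652 Mbps


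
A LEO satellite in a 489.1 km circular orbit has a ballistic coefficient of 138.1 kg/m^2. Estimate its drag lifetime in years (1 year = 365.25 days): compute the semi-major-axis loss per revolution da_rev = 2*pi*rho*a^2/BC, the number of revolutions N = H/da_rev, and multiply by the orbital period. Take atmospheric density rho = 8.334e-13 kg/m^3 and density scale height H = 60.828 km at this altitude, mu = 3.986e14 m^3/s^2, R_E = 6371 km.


a = R_E + alt = 6860.1000 km = 6.8601e+06 m
da_rev = 2*pi*rho*a^2/BC = 2*pi*8.334e-13*(6.8601e+06)^2/138.1 = 1.784434 m per revolution
N = H/da_rev = 60828.0000 m / 1.784434 m = 34088.1128 revolutions
P = 2*pi*sqrt(a^3/mu) = 5654.6651 s
lifetime = N*P = 34088.1128 * 5654.6651 = 1.9275686e+08 s = 2230.9822 days
years = 2230.9822 / 365.25 = 6.1081 years

6.1081 years


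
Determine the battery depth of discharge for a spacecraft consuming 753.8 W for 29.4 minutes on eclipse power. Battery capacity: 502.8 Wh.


E_used = P * t / 60 = 753.8 * 29.4 / 60 = 369.3620 Wh
DOD = E_used / E_total * 100 = 369.3620 / 502.8 * 100
DOD = 73.4610 %

73.4610 %


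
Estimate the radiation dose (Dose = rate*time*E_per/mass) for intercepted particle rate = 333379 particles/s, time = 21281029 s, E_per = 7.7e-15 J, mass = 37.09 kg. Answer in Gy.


Total energy deposited = rate * time * E_per
  = 333379 * 21281029 * 7.7e-15 = 0.05462879 J
Dose = E_total / mass = 0.05462879 / 37.09
Dose = 0.001472871 Gy

0.0015 Gy


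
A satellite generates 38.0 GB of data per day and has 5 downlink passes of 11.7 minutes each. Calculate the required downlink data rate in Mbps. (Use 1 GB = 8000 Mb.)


total contact time = 5 * 11.7 * 60 = 3510.0000 s
data = 38.0 GB = 304000.0000 Mb
rate = 304000.0000 / 3510.0000 = 86.6097 Mbps

86.6097 Mbps


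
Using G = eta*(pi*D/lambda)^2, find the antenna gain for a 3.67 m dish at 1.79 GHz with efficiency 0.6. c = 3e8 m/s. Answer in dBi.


lambda = c/f = 3e8 / 1.79e+09 = 0.1675978 m
G = eta*(pi*D/lambda)^2 = 0.6*(pi*3.67/0.1675978)^2
G = 2839.5314 (linear)
G = 10*log10(2839.5314) = 34.5325 dBi

34.5325 dBi


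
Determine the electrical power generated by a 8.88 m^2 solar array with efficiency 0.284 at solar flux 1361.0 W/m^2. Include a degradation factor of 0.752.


P = area * eta * S * degradation
P = 8.88 * 0.284 * 1361.0 * 0.752
P = 2581.1145 W

2581.1145 W


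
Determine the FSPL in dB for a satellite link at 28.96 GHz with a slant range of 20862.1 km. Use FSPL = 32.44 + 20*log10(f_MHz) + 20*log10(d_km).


f = 28.96 GHz = 28960.0000 MHz
d = 20862.1 km
FSPL = 32.44 + 20*log10(28960.0000) + 20*log10(20862.1)
FSPL = 32.44 + 89.2360 + 86.3872
FSPL = 208.0631 dB

208.0631 dB


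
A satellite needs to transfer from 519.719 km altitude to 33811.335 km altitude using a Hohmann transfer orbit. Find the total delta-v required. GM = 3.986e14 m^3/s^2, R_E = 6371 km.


r1 = 6890.7190 km = 6.890719e+06 m
r2 = 40182.3350 km = 4.0182335e+07 m
dv1 = sqrt(mu/r1)*(sqrt(2*r2/(r1+r2)) - 1) = 2331.9781 m/s
dv2 = sqrt(mu/r2)*(1 - sqrt(2*r1/(r1+r2))) = 1445.4016 m/s
total dv = |dv1| + |dv2| = 2331.9781 + 1445.4016 = 3777.3797 m/s = 3.7774 km/s

3.7774 km/s


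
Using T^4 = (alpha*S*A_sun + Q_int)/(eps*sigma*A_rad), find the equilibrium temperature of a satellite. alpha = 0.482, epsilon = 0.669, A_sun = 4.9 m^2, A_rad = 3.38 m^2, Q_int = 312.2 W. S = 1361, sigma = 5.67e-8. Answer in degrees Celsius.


Numerator = alpha*S*A_sun + Q_int = 0.482*1361*4.9 + 312.2 = 3526.6098 W
Denominator = eps*sigma*A_rad = 0.669*5.67e-8*3.38 = 1.2821117e-07 W/K^4
T^4 = 2.7506259e+10 K^4
T = 407.2470 K = 134.0970 C

134.0970 degrees Celsius


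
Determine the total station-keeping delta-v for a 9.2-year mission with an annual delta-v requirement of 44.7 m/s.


dV = rate * years = 44.7 * 9.2
dV = 411.2400 m/s

411.2400 m/s


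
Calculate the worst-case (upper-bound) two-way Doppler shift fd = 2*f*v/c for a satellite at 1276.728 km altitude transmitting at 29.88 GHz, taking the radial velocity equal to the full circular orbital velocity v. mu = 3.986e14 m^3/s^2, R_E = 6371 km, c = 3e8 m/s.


r = 7.647728e+06 m
v = sqrt(mu/r) = 7219.4220 m/s (worst-case radial velocity)
f = 29.88 GHz = 2.988e+10 Hz
fd = 2*f*v/c = 2*2.988e+10*7219.4220/3.0e+08
fd = 1.4381089e+06 Hz

1.4381e+06 Hz


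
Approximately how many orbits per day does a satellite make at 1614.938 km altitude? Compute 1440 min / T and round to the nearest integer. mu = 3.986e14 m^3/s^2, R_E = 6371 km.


r = 7.985938e+06 m
T = 2*pi*sqrt(r^3/mu) = 7102.3181 s = 118.3720 min
revs/day = 1440 / 118.3720 = 12.1650
Rounded: 12 revolutions per day

12 revolutions per day


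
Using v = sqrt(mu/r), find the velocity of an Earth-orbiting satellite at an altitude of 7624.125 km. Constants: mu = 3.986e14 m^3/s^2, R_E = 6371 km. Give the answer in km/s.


r = R_E + alt = 6371.0 + 7624.125 = 13995.1250 km = 1.3995125e+07 m
v = sqrt(mu/r) = sqrt(3.986e14 / 1.3995125e+07) = 5336.7918 m/s = 5.3368 km/s

5.3368 km/s


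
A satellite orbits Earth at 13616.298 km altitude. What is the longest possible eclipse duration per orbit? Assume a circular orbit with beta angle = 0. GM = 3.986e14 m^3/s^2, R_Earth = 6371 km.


r = 19987.2980 km
T = 468.6958 min
Eclipse fraction = arcsin(R_E/r)/pi = arcsin(6371.0000/19987.2980)/pi
= arcsin(0.3187524)/pi = 0.1032639
Eclipse duration = 0.1032639 * 468.6958 = 48.3993 min

48.3993 minutes


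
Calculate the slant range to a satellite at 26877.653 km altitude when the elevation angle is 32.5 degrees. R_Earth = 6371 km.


h = 26877.653 km, el = 32.5 deg
d = -R_E*sin(el) + sqrt((R_E*sin(el))^2 + 2*R_E*h + h^2)
d = -6371.0000*sin(0.567232) + sqrt((6371.0000*0.5372996)^2 + 2*6371.0000*26877.653 + 26877.653^2)
d = 29388.4649 km

29388.4649 km


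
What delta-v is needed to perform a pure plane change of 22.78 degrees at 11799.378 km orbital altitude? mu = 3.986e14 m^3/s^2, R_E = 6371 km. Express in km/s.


r = 18170.3780 km = 1.8170378e+07 m
V = sqrt(mu/r) = 4683.6741 m/s
di = 22.78 deg = 0.397586 rad
dV = 2*V*sin(di/2) = 2*4683.6741*sin(0.198793)
dV = 1849.9224 m/s = 1.8499 km/s

1.8499 km/s


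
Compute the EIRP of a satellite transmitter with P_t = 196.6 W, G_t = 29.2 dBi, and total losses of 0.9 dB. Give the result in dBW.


Pt = 196.6 W = 22.9358 dBW
EIRP = Pt_dBW + Gt - losses = 22.9358 + 29.2 - 0.9 = 51.2358 dBW

51.2358 dBW


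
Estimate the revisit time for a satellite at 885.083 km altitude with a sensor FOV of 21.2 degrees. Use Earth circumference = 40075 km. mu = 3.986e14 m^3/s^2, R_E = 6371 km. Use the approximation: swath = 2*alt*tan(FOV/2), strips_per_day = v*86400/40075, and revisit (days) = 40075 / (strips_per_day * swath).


swath = 2*885.083*tan(0.1850049) = 331.2776 km
v = sqrt(mu/r) = 7411.6948 m/s = 7.4117 km/s
strips/day = v*86400/40075 = 7.4117*86400/40075 = 15.9793
coverage/day = strips * swath = 15.9793 * 331.2776 = 5293.5834 km
revisit = 40075 / 5293.5834 = 7.5705 days

7.5705 days


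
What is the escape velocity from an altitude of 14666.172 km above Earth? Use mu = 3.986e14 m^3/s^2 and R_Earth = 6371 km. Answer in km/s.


r = 6371.0 + 14666.172 = 21037.1720 km = 2.1037172e+07 m
v_esc = sqrt(2*mu/r) = sqrt(2*3.986e14 / 2.1037172e+07)
v_esc = 6155.8775 m/s = 6.1559 km/s

6.1559 km/s


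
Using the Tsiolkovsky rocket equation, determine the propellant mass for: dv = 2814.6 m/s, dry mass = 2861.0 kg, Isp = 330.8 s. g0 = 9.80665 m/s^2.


ve = Isp * g0 = 330.8 * 9.80665 = 3244.039820 m/s
mass ratio = exp(dv/ve) = exp(2814.6/3244.039820) = 2.38124129
m_prop = m_dry * (mr - 1) = 2861.0 * (2.38124129 - 1)
m_prop = 3951.7313 kg

3951.7313 kg


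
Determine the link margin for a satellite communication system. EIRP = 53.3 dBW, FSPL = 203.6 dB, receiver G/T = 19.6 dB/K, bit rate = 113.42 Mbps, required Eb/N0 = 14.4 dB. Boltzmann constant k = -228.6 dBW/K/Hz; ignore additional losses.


C/N0 = EIRP - FSPL + G/T - k = 53.3 - 203.6 + 19.6 - (-228.6)
C/N0 = 97.9000 dB-Hz
R_b = 113.42 Mbps = 1.1342e+08 bps -> 10*log10(R_b) = 80.5469 dB-Hz
Eb/N0 = C/N0 - 10*log10(R_b) = 97.9000 - 80.5469 = 17.3531 dB
Margin = Eb/N0 - Eb/N0_req = 17.3531 - 14.4 = 2.9531 dB (link closes)

2.9531 dB


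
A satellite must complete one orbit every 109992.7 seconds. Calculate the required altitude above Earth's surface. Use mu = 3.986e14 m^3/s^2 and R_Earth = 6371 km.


T = 109992.7 s
r = (mu*T^2/(4*pi^2))^(1/3) = (3.986e14 * 109992.7^2 / (4*pi^2))^(1/3)
r = 4.9617525e+07 m = 49617.5247 km
alt = r - R_E = 49617.5247 - 6371 = 43246.5247 km

43246.5247 km


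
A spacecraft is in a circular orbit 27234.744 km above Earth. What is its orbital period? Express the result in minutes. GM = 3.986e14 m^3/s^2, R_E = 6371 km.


r = 33605.7440 km = 3.3605744e+07 m
T = 2*pi*sqrt(r^3/mu) = 2*pi*sqrt(3.7952514e+22 / 3.986e14)
T = 61310.0250 s = 1021.8338 min

1021.8338 minutes


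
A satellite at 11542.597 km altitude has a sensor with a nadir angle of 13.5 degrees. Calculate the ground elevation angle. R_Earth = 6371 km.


r = R_E + alt = 17913.5970 km
Law of sines in the satellite / Earth-center / ground-point triangle:
  sin(nadir)/R_E = sin(90 + el)/r  =>  cos(el) = (r/R_E)*sin(nadir)
cos(el) = (17913.5970 / 6371.0000) * sin(13.5 deg) = 0.6563877
el = arccos(0.6563877) = 48.9750 deg
(Earth-central angle = 90 - nadir - el = 27.5250 deg)

48.9750 degrees


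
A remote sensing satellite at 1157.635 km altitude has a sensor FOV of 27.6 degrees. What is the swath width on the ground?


FOV = 27.6 deg = 0.4817109 rad
swath = 2 * alt * tan(FOV/2) = 2 * 1157.635 * tan(0.2408554)
swath = 2 * 1157.635 * 0.2456236
swath = 568.6849 km

568.6849 km


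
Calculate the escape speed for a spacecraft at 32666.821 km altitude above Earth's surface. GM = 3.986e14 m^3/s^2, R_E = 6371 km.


r = 6371.0 + 32666.821 = 39037.8210 km = 3.9037821e+07 m
v_esc = sqrt(2*mu/r) = sqrt(2*3.986e14 / 3.9037821e+07)
v_esc = 4518.9846 m/s = 4.5190 km/s

4.5190 km/s


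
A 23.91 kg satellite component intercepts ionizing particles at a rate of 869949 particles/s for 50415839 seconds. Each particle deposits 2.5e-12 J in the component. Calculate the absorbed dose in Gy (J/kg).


Total energy deposited = rate * time * E_per
  = 869949 * 50415839 * 2.5e-12 = 109.6480 J
Dose = E_total / mass = 109.6480 / 23.91
Dose = 4.5859 Gy

4.5859 Gy


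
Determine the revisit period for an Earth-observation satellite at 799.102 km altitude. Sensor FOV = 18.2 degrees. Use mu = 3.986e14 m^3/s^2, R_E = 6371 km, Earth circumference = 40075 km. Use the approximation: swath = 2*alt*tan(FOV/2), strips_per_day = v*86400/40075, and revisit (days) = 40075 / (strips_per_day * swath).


swath = 2*799.102*tan(0.158825) = 255.9908 km
v = sqrt(mu/r) = 7456.0014 m/s = 7.4560 km/s
strips/day = v*86400/40075 = 7.4560*86400/40075 = 16.0748
coverage/day = strips * swath = 16.0748 * 255.9908 = 4115.0068 km
revisit = 40075 / 4115.0068 = 9.7387 days

9.7387 days


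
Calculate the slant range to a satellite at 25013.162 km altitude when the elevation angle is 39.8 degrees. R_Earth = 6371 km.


h = 25013.162 km, el = 39.8 deg
d = -R_E*sin(el) + sqrt((R_E*sin(el))^2 + 2*R_E*h + h^2)
d = -6371.0000*sin(0.694641) + sqrt((6371.0000*0.6401097)^2 + 2*6371.0000*25013.162 + 25013.162^2)
d = 26921.9772 km

26921.9772 km


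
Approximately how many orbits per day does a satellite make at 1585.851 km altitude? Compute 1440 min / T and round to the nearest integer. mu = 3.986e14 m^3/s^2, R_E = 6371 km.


r = 7.956851e+06 m
T = 2*pi*sqrt(r^3/mu) = 7063.5506 s = 117.7258 min
revs/day = 1440 / 117.7258 = 12.2318
Rounded: 12 revolutions per day

12 revolutions per day


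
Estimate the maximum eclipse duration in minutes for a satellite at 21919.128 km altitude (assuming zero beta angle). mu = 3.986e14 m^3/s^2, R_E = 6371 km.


r = 28290.1280 km
T = 789.2459 min
Eclipse fraction = arcsin(R_E/r)/pi = arcsin(6371.0000/28290.1280)/pi
= arcsin(0.2252022)/pi = 0.07230428
Eclipse duration = 0.07230428 * 789.2459 = 57.0659 min

57.0659 minutes


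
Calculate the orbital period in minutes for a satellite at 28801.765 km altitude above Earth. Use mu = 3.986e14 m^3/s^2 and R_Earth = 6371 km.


r = 35172.7650 km = 3.5172765e+07 m
T = 2*pi*sqrt(r^3/mu) = 2*pi*sqrt(4.3513051e+22 / 3.986e14)
T = 65647.9225 s = 1094.1320 min

1094.1320 minutes


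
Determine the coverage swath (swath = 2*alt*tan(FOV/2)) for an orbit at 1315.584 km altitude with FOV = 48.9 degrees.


FOV = 48.9 deg = 0.853466 rad
swath = 2 * alt * tan(FOV/2) = 2 * 1315.584 * tan(0.426733)
swath = 2 * 1315.584 * 0.4546728
swath = 1196.3204 km

1196.3204 km


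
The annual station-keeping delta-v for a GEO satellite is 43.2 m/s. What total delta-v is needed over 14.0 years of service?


dV = rate * years = 43.2 * 14.0
dV = 604.8000 m/s

604.8000 m/s


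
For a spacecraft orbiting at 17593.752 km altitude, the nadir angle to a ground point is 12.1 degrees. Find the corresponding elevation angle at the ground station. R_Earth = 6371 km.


r = R_E + alt = 23964.7520 km
Law of sines in the satellite / Earth-center / ground-point triangle:
  sin(nadir)/R_E = sin(90 + el)/r  =>  cos(el) = (r/R_E)*sin(nadir)
cos(el) = (23964.7520 / 6371.0000) * sin(12.1 deg) = 0.788488
el = arccos(0.788488) = 37.9556 deg
(Earth-central angle = 90 - nadir - el = 39.9444 deg)

37.9556 degrees


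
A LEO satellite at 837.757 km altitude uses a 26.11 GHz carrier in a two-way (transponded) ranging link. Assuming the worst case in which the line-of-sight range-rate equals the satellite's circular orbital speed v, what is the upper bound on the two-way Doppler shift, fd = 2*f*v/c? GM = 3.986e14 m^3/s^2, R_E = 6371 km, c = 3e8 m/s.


r = 7.208757e+06 m
v = sqrt(mu/r) = 7435.9841 m/s (worst-case radial velocity)
f = 26.11 GHz = 2.611e+10 Hz
fd = 2*f*v/c = 2*2.611e+10*7435.9841/3.0e+08
fd = 1.294357e+06 Hz

1.2944e+06 Hz


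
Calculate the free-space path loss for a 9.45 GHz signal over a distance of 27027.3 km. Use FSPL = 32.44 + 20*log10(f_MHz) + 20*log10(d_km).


f = 9.45 GHz = 9450.0000 MHz
d = 27027.3 km
FSPL = 32.44 + 20*log10(9450.0000) + 20*log10(27027.3)
FSPL = 32.44 + 79.5086 + 88.6361
FSPL = 200.5847 dB

200.5847 dB


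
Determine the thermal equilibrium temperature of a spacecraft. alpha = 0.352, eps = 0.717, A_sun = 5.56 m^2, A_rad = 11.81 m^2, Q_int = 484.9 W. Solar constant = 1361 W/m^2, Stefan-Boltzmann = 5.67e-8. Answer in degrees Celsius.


Numerator = alpha*S*A_sun + Q_int = 0.352*1361*5.56 + 484.9 = 3148.5403 W
Denominator = eps*sigma*A_rad = 0.717*5.67e-8*11.81 = 4.8012256e-07 W/K^4
T^4 = 6.5577846e+09 K^4
T = 284.5701 K = 11.4201 C

11.4201 degrees Celsius


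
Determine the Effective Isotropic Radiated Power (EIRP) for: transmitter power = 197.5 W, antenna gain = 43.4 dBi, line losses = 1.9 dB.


Pt = 197.5 W = 22.9557 dBW
EIRP = Pt_dBW + Gt - losses = 22.9557 + 43.4 - 1.9 = 64.4557 dBW

64.4557 dBW


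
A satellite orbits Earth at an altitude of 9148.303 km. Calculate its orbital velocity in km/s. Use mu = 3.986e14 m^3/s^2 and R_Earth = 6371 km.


r = R_E + alt = 6371.0 + 9148.303 = 15519.3030 km = 1.5519303e+07 m
v = sqrt(mu/r) = sqrt(3.986e14 / 1.5519303e+07) = 5067.9526 m/s = 5.0680 km/s

5.0680 km/s


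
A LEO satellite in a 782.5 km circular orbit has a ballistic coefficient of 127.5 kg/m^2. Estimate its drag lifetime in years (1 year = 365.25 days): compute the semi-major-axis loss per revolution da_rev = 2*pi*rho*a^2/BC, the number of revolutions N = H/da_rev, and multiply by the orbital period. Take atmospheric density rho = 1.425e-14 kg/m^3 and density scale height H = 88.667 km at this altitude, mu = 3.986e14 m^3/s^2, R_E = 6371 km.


a = R_E + alt = 7153.5000 km = 7.1535e+06 m
da_rev = 2*pi*rho*a^2/BC = 2*pi*1.425e-14*(7.1535e+06)^2/127.5 = 0.0359353361 m per revolution
N = H/da_rev = 88667.0000 m / 0.0359353361 m = 2.4674042e+06 revolutions
P = 2*pi*sqrt(a^3/mu) = 6021.2837 s
lifetime = N*P = 2.4674042e+06 * 6021.2837 = 1.4856941e+10 s = 171955.3350 days
years = 171955.3350 / 365.25 = 470.7880 years

470.7880 years


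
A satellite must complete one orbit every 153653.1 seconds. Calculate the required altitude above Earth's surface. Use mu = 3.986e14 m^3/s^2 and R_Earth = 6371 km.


T = 153653.1 s
r = (mu*T^2/(4*pi^2))^(1/3) = (3.986e14 * 153653.1^2 / (4*pi^2))^(1/3)
r = 6.2004052e+07 m = 62004.0518 km
alt = r - R_E = 62004.0518 - 6371 = 55633.0518 km

55633.0518 km


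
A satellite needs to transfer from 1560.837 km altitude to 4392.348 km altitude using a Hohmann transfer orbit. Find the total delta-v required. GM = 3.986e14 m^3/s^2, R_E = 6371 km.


r1 = 7931.8370 km = 7.931837e+06 m
r2 = 10763.3480 km = 1.0763348e+07 m
dv1 = sqrt(mu/r1)*(sqrt(2*r2/(r1+r2)) - 1) = 517.9150 m/s
dv2 = sqrt(mu/r2)*(1 - sqrt(2*r1/(r1+r2))) = 479.7544 m/s
total dv = |dv1| + |dv2| = 517.9150 + 479.7544 = 997.6694 m/s = 0.9976694 km/s

0.9977 km/s


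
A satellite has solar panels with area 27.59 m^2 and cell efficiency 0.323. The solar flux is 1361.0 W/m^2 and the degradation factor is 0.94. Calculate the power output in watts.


P = area * eta * S * degradation
P = 27.59 * 0.323 * 1361.0 * 0.94
P = 11400.9280 W

11400.9280 W


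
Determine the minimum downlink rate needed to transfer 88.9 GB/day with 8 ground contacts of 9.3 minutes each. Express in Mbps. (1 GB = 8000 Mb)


total contact time = 8 * 9.3 * 60 = 4464.0000 s
data = 88.9 GB = 711200.0000 Mb
rate = 711200.0000 / 4464.0000 = 159.3190 Mbps

159.3190 Mbps


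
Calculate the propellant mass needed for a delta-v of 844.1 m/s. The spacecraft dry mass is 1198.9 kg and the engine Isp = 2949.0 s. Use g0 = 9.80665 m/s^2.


ve = Isp * g0 = 2949.0 * 9.80665 = 28919.810850 m/s
mass ratio = exp(dv/ve) = exp(844.1/28919.810850) = 1.02961774
m_prop = m_dry * (mr - 1) = 1198.9 * (1.02961774 - 1)
m_prop = 35.5087 kg

35.5087 kg


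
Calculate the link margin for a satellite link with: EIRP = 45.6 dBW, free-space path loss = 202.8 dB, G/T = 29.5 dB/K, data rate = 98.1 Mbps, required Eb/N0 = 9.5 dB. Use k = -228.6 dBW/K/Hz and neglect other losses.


C/N0 = EIRP - FSPL + G/T - k = 45.6 - 202.8 + 29.5 - (-228.6)
C/N0 = 100.9000 dB-Hz
R_b = 98.1 Mbps = 9.81e+07 bps -> 10*log10(R_b) = 79.9167 dB-Hz
Eb/N0 = C/N0 - 10*log10(R_b) = 100.9000 - 79.9167 = 20.9833 dB
Margin = Eb/N0 - Eb/N0_req = 20.9833 - 9.5 = 11.4833 dB (link closes)

11.4833 dB


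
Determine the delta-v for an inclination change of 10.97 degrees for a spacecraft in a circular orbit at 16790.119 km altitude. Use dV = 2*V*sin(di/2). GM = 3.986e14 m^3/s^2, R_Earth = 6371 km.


r = 23161.1190 km = 2.3161119e+07 m
V = sqrt(mu/r) = 4148.4788 m/s
di = 10.97 deg = 0.1914626 rad
dV = 2*V*sin(di/2) = 2*4148.4788*sin(0.09573131)
dV = 793.0660 m/s = 0.793066 km/s

0.7931 km/s


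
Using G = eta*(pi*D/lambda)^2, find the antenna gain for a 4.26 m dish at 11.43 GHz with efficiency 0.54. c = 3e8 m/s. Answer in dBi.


lambda = c/f = 3e8 / 1.143e+10 = 0.02624672 m
G = eta*(pi*D/lambda)^2 = 0.54*(pi*4.26/0.02624672)^2
G = 140398.5604 (linear)
G = 10*log10(140398.5604) = 51.4736 dBi

51.4736 dBi


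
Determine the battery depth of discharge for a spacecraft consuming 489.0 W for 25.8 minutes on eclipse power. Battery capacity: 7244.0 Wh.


E_used = P * t / 60 = 489.0 * 25.8 / 60 = 210.2700 Wh
DOD = E_used / E_total * 100 = 210.2700 / 7244.0 * 100
DOD = 2.9027 %

2.9027 %


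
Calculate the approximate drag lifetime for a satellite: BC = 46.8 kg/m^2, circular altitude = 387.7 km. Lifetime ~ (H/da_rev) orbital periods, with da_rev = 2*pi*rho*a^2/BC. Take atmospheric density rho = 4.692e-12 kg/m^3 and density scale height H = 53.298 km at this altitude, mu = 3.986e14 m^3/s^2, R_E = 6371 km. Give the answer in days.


a = R_E + alt = 6758.7000 km = 6.7587e+06 m
da_rev = 2*pi*rho*a^2/BC = 2*pi*4.692e-12*(6.7587e+06)^2/46.8 = 28.775200 m per revolution
N = H/da_rev = 53298.0000 m / 28.775200 m = 1852.2199 revolutions
P = 2*pi*sqrt(a^3/mu) = 5529.7561 s
lifetime = N*P = 1852.2199 * 5529.7561 = 1.0242324e+07 s = 118.5454 days

118.5454 days


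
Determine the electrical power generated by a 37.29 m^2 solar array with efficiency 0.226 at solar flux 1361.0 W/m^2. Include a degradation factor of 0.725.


P = area * eta * S * degradation
P = 37.29 * 0.226 * 1361.0 * 0.725
P = 8315.6644 W

8315.6644 W


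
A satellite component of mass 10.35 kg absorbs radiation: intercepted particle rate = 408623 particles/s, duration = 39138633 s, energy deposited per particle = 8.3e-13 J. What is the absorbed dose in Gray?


Total energy deposited = rate * time * E_per
  = 408623 * 39138633 * 8.3e-13 = 13.2741 J
Dose = E_total / mass = 13.2741 / 10.35
Dose = 1.2825 Gy

1.2825 Gy


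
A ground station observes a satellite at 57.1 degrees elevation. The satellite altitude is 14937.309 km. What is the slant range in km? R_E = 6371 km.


h = 14937.309 km, el = 57.1 deg
d = -R_E*sin(el) + sqrt((R_E*sin(el))^2 + 2*R_E*h + h^2)
d = -6371.0000*sin(0.996583) + sqrt((6371.0000*0.8396199)^2 + 2*6371.0000*14937.309 + 14937.309^2)
d = 15676.2076 km

15676.2076 km


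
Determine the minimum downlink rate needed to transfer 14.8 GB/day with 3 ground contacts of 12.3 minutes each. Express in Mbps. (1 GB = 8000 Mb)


total contact time = 3 * 12.3 * 60 = 2214.0000 s
data = 14.8 GB = 118400.0000 Mb
rate = 118400.0000 / 2214.0000 = 53.4779 Mbps

53.4779 Mbps


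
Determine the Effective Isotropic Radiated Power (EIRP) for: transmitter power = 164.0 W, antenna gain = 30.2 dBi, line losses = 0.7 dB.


Pt = 164.0 W = 22.1484 dBW
EIRP = Pt_dBW + Gt - losses = 22.1484 + 30.2 - 0.7 = 51.6484 dBW

51.6484 dBW


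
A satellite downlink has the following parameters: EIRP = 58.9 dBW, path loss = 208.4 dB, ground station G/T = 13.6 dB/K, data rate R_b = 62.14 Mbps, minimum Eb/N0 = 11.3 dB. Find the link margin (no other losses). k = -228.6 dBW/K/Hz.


C/N0 = EIRP - FSPL + G/T - k = 58.9 - 208.4 + 13.6 - (-228.6)
C/N0 = 92.7000 dB-Hz
R_b = 62.14 Mbps = 6.214e+07 bps -> 10*log10(R_b) = 77.9337 dB-Hz
Eb/N0 = C/N0 - 10*log10(R_b) = 92.7000 - 77.9337 = 14.7663 dB
Margin = Eb/N0 - Eb/N0_req = 14.7663 - 11.3 = 3.4663 dB (link closes)

3.4663 dB


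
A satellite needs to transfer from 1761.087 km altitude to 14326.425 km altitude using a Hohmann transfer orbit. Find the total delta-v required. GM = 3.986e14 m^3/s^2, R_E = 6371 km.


r1 = 8132.0870 km = 8.132087e+06 m
r2 = 20697.4250 km = 2.0697425e+07 m
dv1 = sqrt(mu/r1)*(sqrt(2*r2/(r1+r2)) - 1) = 1388.1091 m/s
dv2 = sqrt(mu/r2)*(1 - sqrt(2*r1/(r1+r2))) = 1092.2866 m/s
total dv = |dv1| + |dv2| = 1388.1091 + 1092.2866 = 2480.3956 m/s = 2.4804 km/s

2.4804 km/s


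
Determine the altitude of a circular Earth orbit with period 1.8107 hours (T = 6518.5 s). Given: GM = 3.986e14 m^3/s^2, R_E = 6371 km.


T = 6518.5 s
r = (mu*T^2/(4*pi^2))^(1/3) = (3.986e14 * 6518.5^2 / (4*pi^2))^(1/3)
r = 7.5420771e+06 m = 7542.0771 km
alt = r - R_E = 7542.0771 - 6371 = 1171.0771 km

1171.0771 km


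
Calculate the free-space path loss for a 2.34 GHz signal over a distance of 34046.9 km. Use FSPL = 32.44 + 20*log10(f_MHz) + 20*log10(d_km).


f = 2.34 GHz = 2340.0000 MHz
d = 34046.9 km
FSPL = 32.44 + 20*log10(2340.0000) + 20*log10(34046.9)
FSPL = 32.44 + 67.3843 + 90.6416
FSPL = 190.4659 dB

190.4659 dB


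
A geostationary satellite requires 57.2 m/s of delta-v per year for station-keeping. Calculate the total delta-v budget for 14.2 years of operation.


dV = rate * years = 57.2 * 14.2
dV = 812.2400 m/s

812.2400 m/s


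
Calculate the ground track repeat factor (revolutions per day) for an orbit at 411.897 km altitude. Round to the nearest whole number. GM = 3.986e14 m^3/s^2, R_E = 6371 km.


r = 6.782897e+06 m
T = 2*pi*sqrt(r^3/mu) = 5559.4785 s = 92.6580 min
revs/day = 1440 / 92.6580 = 15.5410
Rounded: 16 revolutions per day

16 revolutions per day


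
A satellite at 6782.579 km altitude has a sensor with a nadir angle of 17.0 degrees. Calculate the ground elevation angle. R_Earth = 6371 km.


r = R_E + alt = 13153.5790 km
Law of sines in the satellite / Earth-center / ground-point triangle:
  sin(nadir)/R_E = sin(90 + el)/r  =>  cos(el) = (r/R_E)*sin(nadir)
cos(el) = (13153.5790 / 6371.0000) * sin(17.0 deg) = 0.6036312
el = arccos(0.6036312) = 52.8696 deg
(Earth-central angle = 90 - nadir - el = 20.1304 deg)

52.8696 degrees


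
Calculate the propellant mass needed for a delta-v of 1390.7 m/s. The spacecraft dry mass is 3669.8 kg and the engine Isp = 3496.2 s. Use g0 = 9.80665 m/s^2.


ve = Isp * g0 = 3496.2 * 9.80665 = 34286.009730 m/s
mass ratio = exp(dv/ve) = exp(1390.7/34286.009730) = 1.04139560
m_prop = m_dry * (mr - 1) = 3669.8 * (1.04139560 - 1)
m_prop = 151.9136 kg

151.9136 kg


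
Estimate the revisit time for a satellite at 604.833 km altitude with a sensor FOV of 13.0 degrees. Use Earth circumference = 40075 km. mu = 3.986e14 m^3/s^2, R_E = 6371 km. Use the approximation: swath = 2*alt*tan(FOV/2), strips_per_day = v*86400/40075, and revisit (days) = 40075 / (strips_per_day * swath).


swath = 2*604.833*tan(0.1134464) = 137.8240 km
v = sqrt(mu/r) = 7559.1090 m/s = 7.5591 km/s
strips/day = v*86400/40075 = 7.5591*86400/40075 = 16.2971
coverage/day = strips * swath = 16.2971 * 137.8240 = 2246.1346 km
revisit = 40075 / 2246.1346 = 17.8418 days

17.8418 days


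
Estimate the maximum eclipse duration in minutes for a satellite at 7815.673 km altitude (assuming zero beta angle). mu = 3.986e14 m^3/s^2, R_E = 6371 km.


r = 14186.6730 km
T = 280.2727 min
Eclipse fraction = arcsin(R_E/r)/pi = arcsin(6371.0000/14186.6730)/pi
= arcsin(0.4490834)/pi = 0.1482494
Eclipse duration = 0.1482494 * 280.2727 = 41.5503 min

41.5503 minutes


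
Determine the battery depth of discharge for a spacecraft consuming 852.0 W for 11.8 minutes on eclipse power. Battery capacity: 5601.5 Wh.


E_used = P * t / 60 = 852.0 * 11.8 / 60 = 167.5600 Wh
DOD = E_used / E_total * 100 = 167.5600 / 5601.5 * 100
DOD = 2.9913 %

2.9913 %


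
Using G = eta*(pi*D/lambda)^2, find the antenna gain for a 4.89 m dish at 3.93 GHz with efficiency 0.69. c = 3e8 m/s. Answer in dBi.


lambda = c/f = 3e8 / 3.93e+09 = 0.07633588 m
G = eta*(pi*D/lambda)^2 = 0.69*(pi*4.89/0.07633588)^2
G = 27945.3238 (linear)
G = 10*log10(27945.3238) = 44.4631 dBi

44.4631 dBi


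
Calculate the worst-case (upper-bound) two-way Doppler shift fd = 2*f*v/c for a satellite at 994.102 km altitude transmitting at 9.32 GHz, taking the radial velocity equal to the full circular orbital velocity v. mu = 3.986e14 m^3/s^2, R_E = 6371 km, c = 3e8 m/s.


r = 7.365102e+06 m
v = sqrt(mu/r) = 7356.6359 m/s (worst-case radial velocity)
f = 9.32 GHz = 9.32e+09 Hz
fd = 2*f*v/c = 2*9.32e+09*7356.6359/3.0e+08
fd = 457092.3128 Hz

457092.3128 Hz


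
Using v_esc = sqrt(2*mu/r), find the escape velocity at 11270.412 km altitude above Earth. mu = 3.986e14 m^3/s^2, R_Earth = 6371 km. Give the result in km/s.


r = 6371.0 + 11270.412 = 17641.4120 km = 1.7641412e+07 m
v_esc = sqrt(2*mu/r) = sqrt(2*3.986e14 / 1.7641412e+07)
v_esc = 6722.2858 m/s = 6.7223 km/s

6.7223 km/s


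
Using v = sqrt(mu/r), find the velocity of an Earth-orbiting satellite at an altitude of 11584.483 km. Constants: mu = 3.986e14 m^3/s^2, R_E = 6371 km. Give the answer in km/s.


r = R_E + alt = 6371.0 + 11584.483 = 17955.4830 km = 1.7955483e+07 m
v = sqrt(mu/r) = sqrt(3.986e14 / 1.7955483e+07) = 4711.6183 m/s = 4.7116 km/s

4.7116 km/s


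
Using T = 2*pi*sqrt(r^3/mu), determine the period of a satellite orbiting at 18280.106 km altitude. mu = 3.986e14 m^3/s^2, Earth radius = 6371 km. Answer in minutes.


r = 24651.1060 km = 2.4651106e+07 m
T = 2*pi*sqrt(r^3/mu) = 2*pi*sqrt(1.4979911e+22 / 3.986e14)
T = 38518.1868 s = 641.9698 min

641.9698 minutes


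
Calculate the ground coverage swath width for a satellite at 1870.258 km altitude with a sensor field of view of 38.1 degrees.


FOV = 38.1 deg = 0.6649704 rad
swath = 2 * alt * tan(FOV/2) = 2 * 1870.258 * tan(0.3324852)
swath = 2 * 1870.258 * 0.345304
swath = 1291.6153 km

1291.6153 km


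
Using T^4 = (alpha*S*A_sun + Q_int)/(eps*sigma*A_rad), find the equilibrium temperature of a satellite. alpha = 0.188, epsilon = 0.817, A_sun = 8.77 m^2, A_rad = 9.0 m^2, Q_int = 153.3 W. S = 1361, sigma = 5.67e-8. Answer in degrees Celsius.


Numerator = alpha*S*A_sun + Q_int = 0.188*1361*8.77 + 153.3 = 2397.2624 W
Denominator = eps*sigma*A_rad = 0.817*5.67e-8*9.0 = 4.169151e-07 W/K^4
T^4 = 5.7500013e+09 K^4
T = 275.3702 K = 2.2202 C

2.2202 degrees Celsius


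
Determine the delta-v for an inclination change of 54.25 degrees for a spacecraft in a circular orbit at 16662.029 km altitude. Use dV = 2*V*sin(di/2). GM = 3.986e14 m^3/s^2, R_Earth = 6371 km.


r = 23033.0290 km = 2.3033029e+07 m
V = sqrt(mu/r) = 4159.9980 m/s
di = 54.25 deg = 0.9468411 rad
dV = 2*V*sin(di/2) = 2*4159.9980*sin(0.4734206)
dV = 3793.3632 m/s = 3.7934 km/s

3.7934 km/s


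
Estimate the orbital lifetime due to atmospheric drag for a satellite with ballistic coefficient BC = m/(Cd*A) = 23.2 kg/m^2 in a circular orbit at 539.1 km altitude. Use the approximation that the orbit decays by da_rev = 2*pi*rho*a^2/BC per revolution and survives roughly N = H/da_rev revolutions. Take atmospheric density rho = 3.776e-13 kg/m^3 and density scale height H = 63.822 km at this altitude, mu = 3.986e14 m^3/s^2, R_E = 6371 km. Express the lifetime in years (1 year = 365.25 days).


a = R_E + alt = 6910.1000 km = 6.9101e+06 m
da_rev = 2*pi*rho*a^2/BC = 2*pi*3.776e-13*(6.9101e+06)^2/23.2 = 4.883065 m per revolution
N = H/da_rev = 63822.0000 m / 4.883065 m = 13070.0689 revolutions
P = 2*pi*sqrt(a^3/mu) = 5716.5989 s
lifetime = N*P = 13070.0689 * 5716.5989 = 7.4716341e+07 s = 864.7725 days
years = 864.7725 / 365.25 = 2.3676 years

2.3676 years


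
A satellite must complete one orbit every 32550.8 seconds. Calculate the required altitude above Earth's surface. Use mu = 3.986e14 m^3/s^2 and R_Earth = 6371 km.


T = 32550.8 s
r = (mu*T^2/(4*pi^2))^(1/3) = (3.986e14 * 32550.8^2 / (4*pi^2))^(1/3)
r = 2.2034353e+07 m = 22034.3527 km
alt = r - R_E = 22034.3527 - 6371 = 15663.3527 km

15663.3527 km


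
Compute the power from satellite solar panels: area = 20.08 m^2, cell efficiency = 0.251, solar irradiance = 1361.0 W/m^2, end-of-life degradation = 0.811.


P = area * eta * S * degradation
P = 20.08 * 0.251 * 1361.0 * 0.811
P = 5563.0941 W

5563.0941 W


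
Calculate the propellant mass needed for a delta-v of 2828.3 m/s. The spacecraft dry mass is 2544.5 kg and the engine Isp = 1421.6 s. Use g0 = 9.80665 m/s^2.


ve = Isp * g0 = 1421.6 * 9.80665 = 13941.133640 m/s
mass ratio = exp(dv/ve) = exp(2828.3/13941.133640) = 1.22491869
m_prop = m_dry * (mr - 1) = 2544.5 * (1.22491869 - 1)
m_prop = 572.3056 kg

572.3056 kg


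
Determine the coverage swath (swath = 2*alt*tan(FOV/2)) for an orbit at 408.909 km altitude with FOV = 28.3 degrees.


FOV = 28.3 deg = 0.4939282 rad
swath = 2 * alt * tan(FOV/2) = 2 * 408.909 * tan(0.2469641)
swath = 2 * 408.909 * 0.2521106
swath = 206.1806 km

206.1806 km


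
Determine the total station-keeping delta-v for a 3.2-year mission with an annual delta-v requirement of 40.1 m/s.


dV = rate * years = 40.1 * 3.2
dV = 128.3200 m/s

128.3200 m/s


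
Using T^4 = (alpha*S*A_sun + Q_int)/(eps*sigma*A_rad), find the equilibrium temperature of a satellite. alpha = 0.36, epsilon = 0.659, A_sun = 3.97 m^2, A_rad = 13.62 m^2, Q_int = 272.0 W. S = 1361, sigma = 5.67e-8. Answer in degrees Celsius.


Numerator = alpha*S*A_sun + Q_int = 0.36*1361*3.97 + 272.0 = 2217.1412 W
Denominator = eps*sigma*A_rad = 0.659*5.67e-8*13.62 = 5.0891539e-07 W/K^4
T^4 = 4.3566008e+09 K^4
T = 256.9135 K = -16.2365 C

-16.2365 degrees Celsius


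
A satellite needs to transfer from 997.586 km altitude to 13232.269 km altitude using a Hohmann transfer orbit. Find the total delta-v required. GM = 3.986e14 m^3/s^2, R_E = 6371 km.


r1 = 7368.5860 km = 7.368586e+06 m
r2 = 19603.2690 km = 1.9603269e+07 m
dv1 = sqrt(mu/r1)*(sqrt(2*r2/(r1+r2)) - 1) = 1512.5873 m/s
dv2 = sqrt(mu/r2)*(1 - sqrt(2*r1/(r1+r2))) = 1176.0916 m/s
total dv = |dv1| + |dv2| = 1512.5873 + 1176.0916 = 2688.6789 m/s = 2.6887 km/s

2.6887 km/s


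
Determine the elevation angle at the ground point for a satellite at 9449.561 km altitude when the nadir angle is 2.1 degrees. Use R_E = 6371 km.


r = R_E + alt = 15820.5610 km
Law of sines in the satellite / Earth-center / ground-point triangle:
  sin(nadir)/R_E = sin(90 + el)/r  =>  cos(el) = (r/R_E)*sin(nadir)
cos(el) = (15820.5610 / 6371.0000) * sin(2.1 deg) = 0.0909942
el = arccos(0.0909942) = 84.7792 deg
(Earth-central angle = 90 - nadir - el = 3.1208 deg)

84.7792 degrees


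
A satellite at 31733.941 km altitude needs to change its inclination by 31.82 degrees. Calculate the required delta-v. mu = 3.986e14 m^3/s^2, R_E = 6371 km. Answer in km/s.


r = 38104.9410 km = 3.8104941e+07 m
V = sqrt(mu/r) = 3234.2829 m/s
di = 31.82 deg = 0.5553638 rad
dV = 2*V*sin(di/2) = 2*3234.2829*sin(0.2776819)
dV = 1773.2090 m/s = 1.7732 km/s

1.7732 km/s


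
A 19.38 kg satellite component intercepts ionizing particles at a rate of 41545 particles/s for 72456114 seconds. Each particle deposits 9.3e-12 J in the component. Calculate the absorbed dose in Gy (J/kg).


Total energy deposited = rate * time * E_per
  = 41545 * 72456114 * 9.3e-12 = 27.9948 J
Dose = E_total / mass = 27.9948 / 19.38
Dose = 1.4445 Gy

1.4445 Gy


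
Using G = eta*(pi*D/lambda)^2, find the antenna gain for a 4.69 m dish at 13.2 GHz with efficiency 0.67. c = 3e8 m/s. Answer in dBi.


lambda = c/f = 3e8 / 1.32e+10 = 0.02272727 m
G = eta*(pi*D/lambda)^2 = 0.67*(pi*4.69/0.02272727)^2
G = 281595.4197 (linear)
G = 10*log10(281595.4197) = 54.4963 dBi

54.4963 dBi


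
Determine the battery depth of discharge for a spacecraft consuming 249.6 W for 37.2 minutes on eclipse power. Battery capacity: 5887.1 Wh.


E_used = P * t / 60 = 249.6 * 37.2 / 60 = 154.7520 Wh
DOD = E_used / E_total * 100 = 154.7520 / 5887.1 * 100
DOD = 2.6287 %

2.6287 %


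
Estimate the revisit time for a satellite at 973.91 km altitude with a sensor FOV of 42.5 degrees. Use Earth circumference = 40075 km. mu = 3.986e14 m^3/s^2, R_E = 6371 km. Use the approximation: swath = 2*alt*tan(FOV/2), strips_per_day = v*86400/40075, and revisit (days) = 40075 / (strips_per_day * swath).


swath = 2*973.91*tan(0.3708825) = 757.4658 km
v = sqrt(mu/r) = 7366.7411 m/s = 7.3667 km/s
strips/day = v*86400/40075 = 7.3667*86400/40075 = 15.8824
coverage/day = strips * swath = 15.8824 * 757.4658 = 12030.3602 km
revisit = 40075 / 12030.3602 = 3.3312 days

3.3312 days


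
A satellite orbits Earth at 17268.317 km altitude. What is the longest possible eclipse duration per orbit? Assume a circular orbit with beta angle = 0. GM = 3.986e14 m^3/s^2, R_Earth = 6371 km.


r = 23639.3170 km
T = 602.8543 min
Eclipse fraction = arcsin(R_E/r)/pi = arcsin(6371.0000/23639.3170)/pi
= arcsin(0.2695086)/pi = 0.08686128
Eclipse duration = 0.08686128 * 602.8543 = 52.3647 min

52.3647 minutes


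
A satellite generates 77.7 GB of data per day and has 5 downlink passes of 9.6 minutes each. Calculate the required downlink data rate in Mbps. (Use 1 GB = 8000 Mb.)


total contact time = 5 * 9.6 * 60 = 2880.0000 s
data = 77.7 GB = 621600.0000 Mb
rate = 621600.0000 / 2880.0000 = 215.8333 Mbps

215.8333 Mbps


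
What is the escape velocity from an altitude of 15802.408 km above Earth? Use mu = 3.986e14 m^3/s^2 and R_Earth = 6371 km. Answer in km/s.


r = 6371.0 + 15802.408 = 22173.4080 km = 2.2173408e+07 m
v_esc = sqrt(2*mu/r) = sqrt(2*3.986e14 / 2.2173408e+07)
v_esc = 5996.0800 m/s = 5.9961 km/s

5.9961 km/s


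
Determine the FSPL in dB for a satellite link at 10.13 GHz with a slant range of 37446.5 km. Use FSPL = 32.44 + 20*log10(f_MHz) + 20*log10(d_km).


f = 10.13 GHz = 10130.0000 MHz
d = 37446.5 km
FSPL = 32.44 + 20*log10(10130.0000) + 20*log10(37446.5)
FSPL = 32.44 + 80.1122 + 91.4682
FSPL = 204.0204 dB

204.0204 dB


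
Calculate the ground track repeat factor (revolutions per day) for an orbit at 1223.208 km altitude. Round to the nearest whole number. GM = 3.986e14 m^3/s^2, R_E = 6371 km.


r = 7.594208e+06 m
T = 2*pi*sqrt(r^3/mu) = 6586.2006 s = 109.7700 min
revs/day = 1440 / 109.7700 = 13.1183
Rounded: 13 revolutions per day

13 revolutions per day


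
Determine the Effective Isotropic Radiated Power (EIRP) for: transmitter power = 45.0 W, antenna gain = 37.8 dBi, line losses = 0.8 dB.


Pt = 45.0 W = 16.5321 dBW
EIRP = Pt_dBW + Gt - losses = 16.5321 + 37.8 - 0.8 = 53.5321 dBW

53.5321 dBW


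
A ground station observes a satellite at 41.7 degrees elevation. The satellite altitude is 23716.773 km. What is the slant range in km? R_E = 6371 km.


h = 23716.773 km, el = 41.7 deg
d = -R_E*sin(el) + sqrt((R_E*sin(el))^2 + 2*R_E*h + h^2)
d = -6371.0000*sin(0.7278023) + sqrt((6371.0000*0.6652304)^2 + 2*6371.0000*23716.773 + 23716.773^2)
d = 25471.1869 km

25471.1869 km


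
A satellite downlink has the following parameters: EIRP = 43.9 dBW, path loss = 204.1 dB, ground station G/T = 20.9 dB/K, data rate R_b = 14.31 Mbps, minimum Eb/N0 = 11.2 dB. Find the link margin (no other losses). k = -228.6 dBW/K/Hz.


C/N0 = EIRP - FSPL + G/T - k = 43.9 - 204.1 + 20.9 - (-228.6)
C/N0 = 89.3000 dB-Hz
R_b = 14.31 Mbps = 1.431e+07 bps -> 10*log10(R_b) = 71.5564 dB-Hz
Eb/N0 = C/N0 - 10*log10(R_b) = 89.3000 - 71.5564 = 17.7436 dB
Margin = Eb/N0 - Eb/N0_req = 17.7436 - 11.2 = 6.5436 dB (link closes)

6.5436 dB


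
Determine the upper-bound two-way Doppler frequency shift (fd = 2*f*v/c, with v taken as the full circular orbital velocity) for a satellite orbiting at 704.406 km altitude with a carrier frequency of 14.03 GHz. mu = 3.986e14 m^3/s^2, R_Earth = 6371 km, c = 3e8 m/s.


r = 7.075406e+06 m
v = sqrt(mu/r) = 7505.7305 m/s (worst-case radial velocity)
f = 14.03 GHz = 1.403e+10 Hz
fd = 2*f*v/c = 2*1.403e+10*7505.7305/3.0e+08
fd = 702035.9892 Hz

702035.9892 Hz
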